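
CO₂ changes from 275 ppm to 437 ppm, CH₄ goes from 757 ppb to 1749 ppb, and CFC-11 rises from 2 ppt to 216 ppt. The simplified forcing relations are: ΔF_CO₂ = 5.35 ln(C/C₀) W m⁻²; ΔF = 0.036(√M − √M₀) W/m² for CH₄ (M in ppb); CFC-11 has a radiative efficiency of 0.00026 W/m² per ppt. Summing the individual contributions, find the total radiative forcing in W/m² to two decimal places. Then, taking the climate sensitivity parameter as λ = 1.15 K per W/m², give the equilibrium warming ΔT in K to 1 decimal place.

ΔF = 3.05 W/m²; ΔT = 3.5 K

CO₂: 5.35 × ln(437/275) = 5.35 × ln(1.58909) = 5.35 × 0.46316 = 2.4779 W/m².
CH₄: 0.036 × (√1749 − √757) = 0.036 × (41.8210 − 27.5136) = 0.036 × 14.3074 = 0.5151 W/m².
CFC-11: ΔF = 0.00026 × (216 − 2) = 0.00026 × 214 = 0.0556 W/m².
Total ΔF = 2.4779 + 0.5151 + 0.0556 = 3.0486 W/m².
ΔT = λ ΔF = 1.15 × 3.05 = 3.5075 K.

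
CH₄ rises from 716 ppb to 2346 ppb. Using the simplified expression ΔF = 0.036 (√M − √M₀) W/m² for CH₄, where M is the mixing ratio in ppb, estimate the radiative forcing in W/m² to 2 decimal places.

CH₄: 0.036 × (√2346 − √716) = 0.036 × (48.4355 − 26.7582) = 0.036 × 21.6773 = 0.7804 W/m².

ΔF = 0.78 W/m²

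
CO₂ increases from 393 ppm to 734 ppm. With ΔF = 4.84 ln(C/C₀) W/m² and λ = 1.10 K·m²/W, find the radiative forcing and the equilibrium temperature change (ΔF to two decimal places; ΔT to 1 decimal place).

CO₂: 4.84 × ln(734/393) = 4.84 × ln(1.86768) = 4.84 × 0.62470 = 3.0235 W/m².
ΔT = λ ΔF = 1.10 × 3.02 = 3.3220 K.

ΔF = 3.02 W/m²; ΔT = 3.3 K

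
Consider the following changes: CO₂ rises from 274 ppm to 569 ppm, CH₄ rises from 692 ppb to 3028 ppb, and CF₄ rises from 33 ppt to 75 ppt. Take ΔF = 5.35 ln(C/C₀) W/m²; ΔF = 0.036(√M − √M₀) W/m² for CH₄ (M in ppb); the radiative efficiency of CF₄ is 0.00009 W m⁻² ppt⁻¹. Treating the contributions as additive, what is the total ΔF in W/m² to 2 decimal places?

CO₂: 5.35 × ln(569/274) = 5.35 × ln(2.07664) = 5.35 × 0.73075 = 3.9095 W/m².
CH₄: 0.036 × (√3028 − √692) = 0.036 × (55.0273 − 26.3059) = 0.036 × 28.7214 = 1.0340 W/m².
CF₄: ΔF = 0.00009 × (75 − 33) = 0.00009 × 42 = 0.0038 W/m².
Total ΔF = 3.9095 + 1.0340 + 0.0038 = 4.9473 W/m².

ΔF = 4.95 W/m²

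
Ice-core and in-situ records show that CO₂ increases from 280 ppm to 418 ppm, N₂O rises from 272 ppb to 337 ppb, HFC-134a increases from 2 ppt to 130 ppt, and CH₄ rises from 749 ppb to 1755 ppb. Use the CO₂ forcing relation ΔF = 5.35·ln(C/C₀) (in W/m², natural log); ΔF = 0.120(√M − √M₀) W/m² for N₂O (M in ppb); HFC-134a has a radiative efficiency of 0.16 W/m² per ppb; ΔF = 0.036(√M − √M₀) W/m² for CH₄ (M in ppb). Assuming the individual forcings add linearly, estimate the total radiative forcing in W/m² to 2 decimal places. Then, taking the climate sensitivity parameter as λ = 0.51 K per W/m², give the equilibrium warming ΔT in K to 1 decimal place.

CO₂: 5.35 × ln(418/280) = 5.35 × ln(1.49286) = 5.35 × 0.40069 = 2.1437 W/m².
N₂O: 0.120 × (√337 − √272) = 0.120 × (18.3576 − 16.4924) = 0.120 × 1.8652 = 0.2238 W/m².
HFC-134a: Δ = 130 − 2 = 128 ppt = 0.128 ppb; ΔF = 0.16 × 0.128 = 0.0205 W/m².
CH₄: 0.036 × (√1755 − √749) = 0.036 × (41.8927 − 27.3679) = 0.036 × 14.5248 = 0.5229 W/m².
Total ΔF = 2.1437 + 0.2238 + 0.0205 + 0.5229 = 2.9109 W/m².
ΔT = λ ΔF = 0.51 × 2.91 = 1.4841 K.

ΔF = 2.91 W/m²; ΔT = 1.5 K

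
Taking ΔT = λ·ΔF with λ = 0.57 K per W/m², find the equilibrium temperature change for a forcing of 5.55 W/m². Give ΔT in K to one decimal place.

ΔT = 3.2 K

ΔT = λ ΔF = 0.57 × 5.55 = 3.1635 K.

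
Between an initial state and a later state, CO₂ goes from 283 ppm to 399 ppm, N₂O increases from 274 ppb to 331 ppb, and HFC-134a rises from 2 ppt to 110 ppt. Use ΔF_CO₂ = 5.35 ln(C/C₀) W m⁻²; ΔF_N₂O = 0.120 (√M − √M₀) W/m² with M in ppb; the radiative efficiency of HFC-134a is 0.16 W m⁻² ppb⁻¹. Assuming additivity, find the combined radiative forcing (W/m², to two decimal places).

ΔF = 2.05 W/m²

CO₂: 5.35 × ln(399/283) = 5.35 × ln(1.40989) = 5.35 × 0.34351 = 1.8378 W/m².
N₂O: 0.120 × (√331 − √274) = 0.120 × (18.1934 − 16.5529) = 0.120 × 1.6405 = 0.1969 W/m².
HFC-134a: Δ = 110 − 2 = 108 ppt = 0.108 ppb; ΔF = 0.16 × 0.108 = 0.0173 W/m².
Total ΔF = 1.8378 + 0.1969 + 0.0173 = 2.0520 W/m².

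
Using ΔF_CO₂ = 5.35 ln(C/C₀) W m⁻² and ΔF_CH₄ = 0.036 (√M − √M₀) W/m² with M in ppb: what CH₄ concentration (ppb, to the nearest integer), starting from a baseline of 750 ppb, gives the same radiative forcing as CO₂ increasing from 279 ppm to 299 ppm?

CO₂ forcing: 5.35 × ln(299/279) = 5.35 × 0.069232 = 0.37039 W/m².
Set 0.036(√M − √750) = 0.37039: √M = 0.37039/0.036 + √750 = 10.2886 + 27.3861 = 37.6747.
M = (37.6747)² = 1419.38 ppb.

M ≈ 1419 ppb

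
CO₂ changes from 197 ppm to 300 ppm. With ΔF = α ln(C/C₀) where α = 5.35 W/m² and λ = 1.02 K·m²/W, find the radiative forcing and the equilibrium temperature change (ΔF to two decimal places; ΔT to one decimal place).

CO₂: 5.35 × ln(300/197) = 5.35 × ln(1.52284) = 5.35 × 0.42058 = 2.2501 W/m².
ΔT = λ ΔF = 1.02 × 2.25 = 2.2950 K.

ΔF = 2.25 W/m²; ΔT = 2.3 K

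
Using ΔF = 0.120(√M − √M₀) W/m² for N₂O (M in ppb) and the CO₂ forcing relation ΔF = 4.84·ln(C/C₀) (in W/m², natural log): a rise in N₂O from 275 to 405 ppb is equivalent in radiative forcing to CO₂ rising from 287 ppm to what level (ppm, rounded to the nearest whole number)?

N₂O forcing: 0.120 × (√405 − √275) = 0.120 × (20.1246 − 16.5831) = 0.120 × 3.5415 = 0.42498 W/m².
Set 4.84 ln(C/287) = 0.42498: ln(C/287) = 0.42498/4.84 = 0.08781, so C = 287 × e^0.08781 = 287 × 1.09178 = 313.34 ppm.

C ≈ 313 ppm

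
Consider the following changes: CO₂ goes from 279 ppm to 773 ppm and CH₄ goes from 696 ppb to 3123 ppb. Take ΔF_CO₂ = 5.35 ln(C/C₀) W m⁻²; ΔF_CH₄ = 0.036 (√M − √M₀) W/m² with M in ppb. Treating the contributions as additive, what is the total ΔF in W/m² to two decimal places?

CO₂: 5.35 × ln(773/279) = 5.35 × ln(2.77061) = 5.35 × 1.01907 = 5.4520 W/m².
CH₄: 0.036 × (√3123 − √696) = 0.036 × (55.8838 − 26.3818) = 0.036 × 29.5020 = 1.0621 W/m².
Total ΔF = 5.4520 + 1.0621 = 6.5141 W/m².

ΔF = 6.51 W/m²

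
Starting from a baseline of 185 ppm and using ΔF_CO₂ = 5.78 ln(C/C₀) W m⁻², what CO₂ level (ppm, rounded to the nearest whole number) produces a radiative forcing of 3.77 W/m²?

C ≈ 355 ppm

Set 5.78 ln(C/185) = 3.77, so ln(C/185) = 3.77/5.78 = 0.65225.
Then C/185 = e^0.65225 = 1.91986, giving C = 185 × 1.91986 = 355.17 ppm.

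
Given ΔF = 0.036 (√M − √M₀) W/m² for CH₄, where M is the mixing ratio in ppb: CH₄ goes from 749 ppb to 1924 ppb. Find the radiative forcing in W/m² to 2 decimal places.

CH₄: 0.036 × (√1924 − √749) = 0.036 × (43.8634 − 27.3679) = 0.036 × 16.4955 = 0.5938 W/m².

ΔF = 0.59 W/m²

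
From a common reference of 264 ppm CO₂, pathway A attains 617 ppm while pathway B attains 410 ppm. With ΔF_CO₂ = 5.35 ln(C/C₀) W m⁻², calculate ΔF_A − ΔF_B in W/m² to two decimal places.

ΔF_A − ΔF_B = 2.19 W/m²

ΔF_A = 5.35 ln(617/264) = 5.35 × 0.84892 = 4.5417 W/m².
ΔF_B = 5.35 ln(410/264) = 5.35 × 0.44021 = 2.3551 W/m².
Difference: 4.5417 − 2.3551 = 2.1866 W/m².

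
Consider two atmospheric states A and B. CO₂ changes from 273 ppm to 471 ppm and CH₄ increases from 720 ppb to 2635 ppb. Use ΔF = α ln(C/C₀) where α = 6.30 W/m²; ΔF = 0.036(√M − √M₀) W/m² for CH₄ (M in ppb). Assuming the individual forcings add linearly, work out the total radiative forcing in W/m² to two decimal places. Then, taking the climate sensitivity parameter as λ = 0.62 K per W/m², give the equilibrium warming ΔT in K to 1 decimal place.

ΔF = 4.32 W/m²; ΔT = 2.7 K

CO₂: 6.30 × ln(471/273) = 6.30 × ln(1.72527) = 6.30 × 0.54538 = 3.4359 W/m².
CH₄: 0.036 × (√2635 − √720) = 0.036 × (51.3323 − 26.8328) = 0.036 × 24.4995 = 0.8820 W/m².
Total ΔF = 3.4359 + 0.8820 = 4.3179 W/m².
ΔT = λ ΔF = 0.62 × 4.32 = 2.6784 K.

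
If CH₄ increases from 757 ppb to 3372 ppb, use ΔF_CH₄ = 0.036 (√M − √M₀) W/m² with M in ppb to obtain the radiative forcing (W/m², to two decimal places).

ΔF = 1.10 W/m²

CH₄: 0.036 × (√3372 − √757) = 0.036 × (58.0689 − 27.5136) = 0.036 × 30.5553 = 1.1000 W/m².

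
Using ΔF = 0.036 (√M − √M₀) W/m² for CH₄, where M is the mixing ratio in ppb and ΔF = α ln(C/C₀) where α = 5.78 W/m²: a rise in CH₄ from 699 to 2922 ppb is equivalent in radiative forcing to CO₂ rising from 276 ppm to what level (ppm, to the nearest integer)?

CH₄ forcing: 0.036 × (√2922 − √699) = 0.036 × (54.0555 − 26.4386) = 0.036 × 27.6169 = 0.99421 W/m².
Set 5.78 ln(C/276) = 0.99421: ln(C/276) = 0.99421/5.78 = 0.17201, so C = 276 × e^0.17201 = 276 × 1.18769 = 327.80 ppm.

C ≈ 328 ppm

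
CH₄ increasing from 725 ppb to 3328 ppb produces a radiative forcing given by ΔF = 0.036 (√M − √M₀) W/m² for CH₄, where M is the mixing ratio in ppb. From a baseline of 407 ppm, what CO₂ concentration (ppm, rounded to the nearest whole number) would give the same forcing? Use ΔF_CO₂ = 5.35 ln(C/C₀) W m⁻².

C ≈ 501 ppm

CH₄ forcing: 0.036 × (√3328 − √725) = 0.036 × (57.6888 − 26.9258) = 0.036 × 30.7630 = 1.10747 W/m².
Set 5.35 ln(C/407) = 1.10747: ln(C/407) = 1.10747/5.35 = 0.20700, so C = 407 × e^0.20700 = 407 × 1.22998 = 500.60 ppm.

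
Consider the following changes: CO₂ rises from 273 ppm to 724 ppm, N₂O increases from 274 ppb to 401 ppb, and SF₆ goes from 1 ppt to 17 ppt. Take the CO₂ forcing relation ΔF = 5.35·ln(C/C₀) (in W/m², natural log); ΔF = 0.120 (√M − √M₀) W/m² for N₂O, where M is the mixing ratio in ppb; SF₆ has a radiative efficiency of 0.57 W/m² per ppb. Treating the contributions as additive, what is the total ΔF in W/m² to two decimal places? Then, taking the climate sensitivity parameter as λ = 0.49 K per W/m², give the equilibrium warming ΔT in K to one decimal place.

ΔF = 5.64 W/m²; ΔT = 2.8 K

CO₂: 5.35 × ln(724/273) = 5.35 × ln(2.65201) = 5.35 × 0.97532 = 5.2180 W/m².
N₂O: 0.120 × (√401 − √274) = 0.120 × (20.0250 − 16.5529) = 0.120 × 3.4721 = 0.4167 W/m².
SF₆: Δ = 17 − 1 = 16 ppt = 0.016 ppb; ΔF = 0.57 × 0.016 = 0.0091 W/m².
Total ΔF = 5.2180 + 0.4167 + 0.0091 = 5.6438 W/m².
ΔT = λ ΔF = 0.49 × 5.64 = 2.7636 K.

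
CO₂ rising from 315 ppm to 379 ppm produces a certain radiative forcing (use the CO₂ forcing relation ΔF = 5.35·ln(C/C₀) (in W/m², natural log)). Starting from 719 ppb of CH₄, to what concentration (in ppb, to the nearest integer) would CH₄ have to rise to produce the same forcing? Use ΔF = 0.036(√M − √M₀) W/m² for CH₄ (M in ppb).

CO₂ forcing: 5.35 × ln(379/315) = 5.35 × 0.184964 = 0.98956 W/m².
Set 0.036(√M − √719) = 0.98956: √M = 0.98956/0.036 + √719 = 27.4878 + 26.8142 = 54.3020.
M = (54.3020)² = 2948.71 ppb.

M ≈ 2949 ppb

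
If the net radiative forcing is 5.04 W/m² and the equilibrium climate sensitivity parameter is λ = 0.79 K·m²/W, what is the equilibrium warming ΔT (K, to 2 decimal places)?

ΔT = λ ΔF = 0.79 × 5.04 = 3.9816 K.

ΔT = 3.98 K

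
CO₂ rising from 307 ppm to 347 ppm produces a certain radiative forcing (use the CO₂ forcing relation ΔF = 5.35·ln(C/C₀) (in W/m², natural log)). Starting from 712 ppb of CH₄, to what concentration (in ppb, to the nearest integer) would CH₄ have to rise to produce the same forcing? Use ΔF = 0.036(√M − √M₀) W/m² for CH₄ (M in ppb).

M ≈ 2015 ppb

CO₂ forcing: 5.35 × ln(347/307) = 5.35 × 0.122477 = 0.65525 W/m².
Set 0.036(√M − √712) = 0.65525: √M = 0.65525/0.036 + √712 = 18.2014 + 26.6833 = 44.8847.
M = (44.8847)² = 2014.64 ppb.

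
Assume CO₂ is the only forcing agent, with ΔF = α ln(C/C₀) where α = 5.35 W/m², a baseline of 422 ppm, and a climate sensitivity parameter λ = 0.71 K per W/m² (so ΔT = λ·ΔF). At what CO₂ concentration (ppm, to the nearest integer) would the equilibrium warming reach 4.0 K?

C ≈ 1210 ppm

Required forcing: ΔF = ΔT/λ = 4.0/0.71 = 5.6338 W/m².
Then ln(C/422) = ΔF/5.35 = 5.6338/5.35 = 1.05305.
So C = 422 × e^1.05305 = 422 × 2.86638 = 1209.61 ppm.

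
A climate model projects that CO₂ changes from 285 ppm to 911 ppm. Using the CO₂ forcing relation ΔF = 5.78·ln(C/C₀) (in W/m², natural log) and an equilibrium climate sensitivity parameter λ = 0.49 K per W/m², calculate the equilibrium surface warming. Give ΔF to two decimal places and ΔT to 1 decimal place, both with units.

CO₂: 5.78 × ln(911/285) = 5.78 × ln(3.19649) = 5.78 × 1.16205 = 6.7166 W/m².
ΔT = λ ΔF = 0.49 × 6.72 = 3.2928 K.

ΔF = 6.72 W/m²; ΔT = 3.3 K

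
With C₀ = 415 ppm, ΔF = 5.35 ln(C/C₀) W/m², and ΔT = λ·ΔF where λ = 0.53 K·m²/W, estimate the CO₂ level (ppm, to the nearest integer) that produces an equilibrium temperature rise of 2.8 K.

C ≈ 1114 ppm

Required forcing: ΔF = ΔT/λ = 2.8/0.53 = 5.2830 W/m².
Then ln(C/415) = ΔF/5.35 = 5.2830/5.35 = 0.98748.
So C = 415 × e^0.98748 = 415 × 2.68446 = 1114.05 ppm.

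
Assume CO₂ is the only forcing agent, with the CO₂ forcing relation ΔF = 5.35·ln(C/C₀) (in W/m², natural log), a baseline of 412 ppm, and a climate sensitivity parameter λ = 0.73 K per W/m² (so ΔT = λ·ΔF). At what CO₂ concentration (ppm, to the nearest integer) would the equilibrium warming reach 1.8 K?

Required forcing: ΔF = ΔT/λ = 1.8/0.73 = 2.4658 W/m².
Then ln(C/412) = ΔF/5.35 = 2.4658/5.35 = 0.46090.
So C = 412 × e^0.46090 = 412 × 1.58550 = 653.23 ppm.

C ≈ 653 ppm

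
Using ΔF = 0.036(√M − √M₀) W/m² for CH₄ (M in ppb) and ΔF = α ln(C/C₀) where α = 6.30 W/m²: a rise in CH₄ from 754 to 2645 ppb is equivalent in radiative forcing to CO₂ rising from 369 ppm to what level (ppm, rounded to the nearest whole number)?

C ≈ 423 ppm

CH₄ forcing: 0.036 × (√2645 − √754) = 0.036 × (51.4296 − 27.4591) = 0.036 × 23.9705 = 0.86294 W/m².
Set 6.30 ln(C/369) = 0.86294: ln(C/369) = 0.86294/6.30 = 0.13697, so C = 369 × e^0.13697 = 369 × 1.14679 = 423.17 ppm.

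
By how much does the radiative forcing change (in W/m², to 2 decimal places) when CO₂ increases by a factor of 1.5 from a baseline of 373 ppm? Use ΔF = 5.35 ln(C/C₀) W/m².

ΔF = 5.35 × ln(1.5) = 5.35 × 0.40547 = 2.1693 W/m².

ΔF = 2.17 W/m²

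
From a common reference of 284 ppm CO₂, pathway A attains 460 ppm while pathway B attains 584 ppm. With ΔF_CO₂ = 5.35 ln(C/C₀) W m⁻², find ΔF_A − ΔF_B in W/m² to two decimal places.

ΔF_A − ΔF_B = -1.28 W/m²

ΔF_A = 5.35 ln(460/284) = 5.35 × 0.48225 = 2.5800 W/m².
ΔF_B = 5.35 ln(584/284) = 5.35 × 0.72093 = 3.8570 W/m².
Difference: 2.5800 − 3.8570 = -1.2770 W/m².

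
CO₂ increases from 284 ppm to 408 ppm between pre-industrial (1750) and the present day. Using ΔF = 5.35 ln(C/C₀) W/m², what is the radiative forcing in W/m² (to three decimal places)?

ΔF = 1.938 W/m²

CO₂: 5.35 × ln(408/284) = 5.35 × ln(1.43662) = 5.35 × 0.36229 = 1.9383 W/m².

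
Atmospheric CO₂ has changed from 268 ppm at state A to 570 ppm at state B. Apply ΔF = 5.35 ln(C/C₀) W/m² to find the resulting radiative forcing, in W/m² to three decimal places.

CO₂: 5.35 × ln(570/268) = 5.35 × ln(2.12687) = 5.35 × 0.75465 = 4.0374 W/m².

ΔF = 4.037 W/m²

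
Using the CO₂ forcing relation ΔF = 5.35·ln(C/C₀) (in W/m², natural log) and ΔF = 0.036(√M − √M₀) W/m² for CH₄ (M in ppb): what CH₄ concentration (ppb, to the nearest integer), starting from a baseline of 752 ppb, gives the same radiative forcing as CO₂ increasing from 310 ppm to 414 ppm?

CO₂ forcing: 5.35 × ln(414/310) = 5.35 × 0.289294 = 1.54772 W/m².
Set 0.036(√M − √752) = 1.54772: √M = 1.54772/0.036 + √752 = 42.9922 + 27.4226 = 70.4148.
M = (70.4148)² = 4958.24 ppb.

M ≈ 4958 ppb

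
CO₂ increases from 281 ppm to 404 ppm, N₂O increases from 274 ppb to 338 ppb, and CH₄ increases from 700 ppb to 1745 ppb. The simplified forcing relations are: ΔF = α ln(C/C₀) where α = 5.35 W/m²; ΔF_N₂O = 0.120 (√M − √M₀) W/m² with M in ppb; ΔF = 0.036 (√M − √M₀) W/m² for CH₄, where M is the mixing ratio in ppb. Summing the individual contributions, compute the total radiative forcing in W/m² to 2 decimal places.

ΔF = 2.71 W/m²

CO₂: 5.35 × ln(404/281) = 5.35 × ln(1.43772) = 5.35 × 0.36306 = 1.9424 W/m².
N₂O: 0.120 × (√338 − √274) = 0.120 × (18.3848 − 16.5529) = 0.120 × 1.8319 = 0.2198 W/m².
CH₄: 0.036 × (√1745 − √700) = 0.036 × (41.7732 − 26.4575) = 0.036 × 15.3157 = 0.5514 W/m².
Total ΔF = 1.9424 + 0.2198 + 0.5514 = 2.7136 W/m².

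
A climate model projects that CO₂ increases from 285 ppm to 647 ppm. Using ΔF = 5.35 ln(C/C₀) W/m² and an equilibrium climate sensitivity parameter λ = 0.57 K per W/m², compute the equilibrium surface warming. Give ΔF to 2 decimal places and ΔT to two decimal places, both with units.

CO₂: 5.35 × ln(647/285) = 5.35 × ln(2.27018) = 5.35 × 0.81986 = 4.3863 W/m².
ΔT = λ ΔF = 0.57 × 4.39 = 2.5023 K.

ΔF = 4.39 W/m²; ΔT = 2.50 K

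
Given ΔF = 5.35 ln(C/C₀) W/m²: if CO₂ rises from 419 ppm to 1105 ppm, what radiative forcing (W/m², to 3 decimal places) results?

CO₂: 5.35 × ln(1105/419) = 5.35 × ln(2.63723) = 5.35 × 0.96973 = 5.1881 W/m².

ΔF = 5.188 W/m²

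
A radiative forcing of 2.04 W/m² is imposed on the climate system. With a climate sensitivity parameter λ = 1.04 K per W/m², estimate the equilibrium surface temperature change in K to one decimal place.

ΔT = 2.1 K

ΔT = λ ΔF = 1.04 × 2.04 = 2.1216 K.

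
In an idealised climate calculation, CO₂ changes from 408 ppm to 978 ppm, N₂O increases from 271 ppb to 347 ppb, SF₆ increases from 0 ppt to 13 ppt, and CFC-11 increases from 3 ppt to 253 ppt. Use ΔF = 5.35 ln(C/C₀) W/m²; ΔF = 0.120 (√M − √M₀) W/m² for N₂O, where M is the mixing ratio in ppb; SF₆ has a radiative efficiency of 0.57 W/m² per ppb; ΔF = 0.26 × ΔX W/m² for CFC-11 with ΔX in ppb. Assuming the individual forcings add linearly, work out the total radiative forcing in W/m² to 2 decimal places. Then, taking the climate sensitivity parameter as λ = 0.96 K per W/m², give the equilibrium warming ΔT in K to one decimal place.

CO₂: 5.35 × ln(978/408) = 5.35 × ln(2.39706) = 5.35 × 0.87424 = 4.6772 W/m².
N₂O: 0.120 × (√347 − √271) = 0.120 × (18.6279 − 16.4621) = 0.120 × 2.1658 = 0.2599 W/m².
SF₆: Δ = 13 − 0 = 13 ppt = 0.013 ppb; ΔF = 0.57 × 0.013 = 0.0074 W/m².
CFC-11: Δ = 253 − 3 = 250 ppt = 0.250 ppb; ΔF = 0.26 × 0.250 = 0.0650 W/m².
Total ΔF = 4.6772 + 0.2599 + 0.0074 + 0.0650 = 5.0095 W/m².
ΔT = λ ΔF = 0.96 × 5.01 = 4.8096 K.

ΔF = 5.01 W/m²; ΔT = 4.8 K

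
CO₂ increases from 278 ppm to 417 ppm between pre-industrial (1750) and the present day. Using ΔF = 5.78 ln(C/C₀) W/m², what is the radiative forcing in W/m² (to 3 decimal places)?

ΔF = 2.344 W/m²

CO₂: 5.78 × ln(417/278) = 5.78 × ln(1.50000) = 5.78 × 0.40547 = 2.3436 W/m².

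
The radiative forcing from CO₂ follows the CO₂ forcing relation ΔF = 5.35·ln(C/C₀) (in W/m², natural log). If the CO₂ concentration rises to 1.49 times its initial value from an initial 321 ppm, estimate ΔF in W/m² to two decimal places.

Because the forcing depends only on the ratio C/C₀, the initial concentration does not enter.
ΔF = 5.35 × ln(1.49) = 5.35 × 0.39878 = 2.1335 W/m².

ΔF = 2.13 W/m²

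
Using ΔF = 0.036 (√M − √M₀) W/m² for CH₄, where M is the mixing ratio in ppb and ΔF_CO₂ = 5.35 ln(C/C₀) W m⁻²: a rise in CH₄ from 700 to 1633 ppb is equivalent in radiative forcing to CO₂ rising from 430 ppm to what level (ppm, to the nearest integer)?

CH₄ forcing: 0.036 × (√1633 − √700) = 0.036 × (40.4104 − 26.4575) = 0.036 × 13.9529 = 0.50230 W/m².
Set 5.35 ln(C/430) = 0.50230: ln(C/430) = 0.50230/5.35 = 0.09389, so C = 430 × e^0.09389 = 430 × 1.09844 = 472.33 ppm.

C ≈ 472 ppm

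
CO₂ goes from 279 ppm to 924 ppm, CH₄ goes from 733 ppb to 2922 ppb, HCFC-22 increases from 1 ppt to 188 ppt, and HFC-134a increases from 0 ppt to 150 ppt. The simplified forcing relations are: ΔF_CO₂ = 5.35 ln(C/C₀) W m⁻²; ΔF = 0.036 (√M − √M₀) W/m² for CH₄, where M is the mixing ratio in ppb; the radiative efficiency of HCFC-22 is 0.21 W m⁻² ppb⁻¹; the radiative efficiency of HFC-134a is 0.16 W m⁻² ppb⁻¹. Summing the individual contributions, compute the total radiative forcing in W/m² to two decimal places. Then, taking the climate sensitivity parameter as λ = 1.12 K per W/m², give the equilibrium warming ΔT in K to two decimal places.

ΔF = 7.44 W/m²; ΔT = 8.33 K

CO₂: 5.35 × ln(924/279) = 5.35 × ln(3.31183) = 5.35 × 1.19750 = 6.4066 W/m².
CH₄: 0.036 × (√2922 − √733) = 0.036 × (54.0555 − 27.0740) = 0.036 × 26.9815 = 0.9713 W/m².
HCFC-22: Δ = 188 − 1 = 187 ppt = 0.187 ppb; ΔF = 0.21 × 0.187 = 0.0393 W/m².
HFC-134a: Δ = 150 − 0 = 150 ppt = 0.150 ppb; ΔF = 0.16 × 0.150 = 0.0240 W/m².
Total ΔF = 6.4066 + 0.9713 + 0.0393 + 0.0240 = 7.4412 W/m².
ΔT = λ ΔF = 1.12 × 7.44 = 8.3328 K.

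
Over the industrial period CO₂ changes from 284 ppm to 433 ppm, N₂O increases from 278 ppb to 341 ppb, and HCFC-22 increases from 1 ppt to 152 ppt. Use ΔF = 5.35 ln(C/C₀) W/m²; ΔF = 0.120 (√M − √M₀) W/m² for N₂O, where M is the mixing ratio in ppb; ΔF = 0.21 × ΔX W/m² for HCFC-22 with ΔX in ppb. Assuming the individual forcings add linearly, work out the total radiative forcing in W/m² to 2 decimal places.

CO₂: 5.35 × ln(433/284) = 5.35 × ln(1.52465) = 5.35 × 0.42176 = 2.2564 W/m².
N₂O: 0.120 × (√341 − √278) = 0.120 × (18.4662 − 16.6733) = 0.120 × 1.7929 = 0.2151 W/m².
HCFC-22: Δ = 152 − 1 = 151 ppt = 0.151 ppb; ΔF = 0.21 × 0.151 = 0.0317 W/m².
Total ΔF = 2.2564 + 0.2151 + 0.0317 = 2.5032 W/m².

ΔF = 2.50 W/m²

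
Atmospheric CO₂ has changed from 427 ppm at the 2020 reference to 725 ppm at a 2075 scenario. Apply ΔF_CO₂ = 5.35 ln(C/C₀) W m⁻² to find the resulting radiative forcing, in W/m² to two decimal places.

ΔF = 2.83 W/m²

CO₂: 5.35 × ln(725/427) = 5.35 × ln(1.69789) = 5.35 × 0.52939 = 2.8322 W/m².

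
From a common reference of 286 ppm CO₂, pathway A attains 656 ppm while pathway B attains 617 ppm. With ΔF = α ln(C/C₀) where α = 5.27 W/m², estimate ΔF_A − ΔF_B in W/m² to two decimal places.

ΔF_A = 5.27 ln(656/286) = 5.27 × 0.83017 = 4.3750 W/m².
ΔF_B = 5.27 ln(617/286) = 5.27 × 0.76888 = 4.0520 W/m².
Difference: 4.3750 − 4.0520 = 0.3230 W/m².
(Equivalently, ΔF_A − ΔF_B = 5.27 ln(656/617) = 5.27 × 0.06129 = 0.3230 W/m².)

ΔF_A − ΔF_B = 0.32 W/m²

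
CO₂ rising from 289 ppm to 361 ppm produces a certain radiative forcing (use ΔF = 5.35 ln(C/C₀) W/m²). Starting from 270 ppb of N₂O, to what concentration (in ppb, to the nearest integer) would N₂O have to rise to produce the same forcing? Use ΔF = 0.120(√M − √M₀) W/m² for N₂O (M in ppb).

M ≈ 694 ppb

CO₂ forcing: 5.35 × ln(361/289) = 5.35 × 0.222451 = 1.19011 W/m².
Set 0.120(√M − √270) = 1.19011: √M = 1.19011/0.120 + √270 = 9.9176 + 16.4317 = 26.3493.
M = (26.3493)² = 694.29 ppb.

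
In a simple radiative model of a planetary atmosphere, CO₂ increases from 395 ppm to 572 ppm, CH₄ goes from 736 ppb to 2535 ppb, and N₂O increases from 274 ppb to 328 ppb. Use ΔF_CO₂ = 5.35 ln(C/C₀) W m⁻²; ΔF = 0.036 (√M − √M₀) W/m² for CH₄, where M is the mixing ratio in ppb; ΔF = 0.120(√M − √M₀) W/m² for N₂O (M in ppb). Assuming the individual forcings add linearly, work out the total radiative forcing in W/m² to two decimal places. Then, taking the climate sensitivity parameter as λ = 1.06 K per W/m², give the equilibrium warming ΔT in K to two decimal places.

CO₂: 5.35 × ln(572/395) = 5.35 × ln(1.44810) = 5.35 × 0.37025 = 1.9808 W/m².
CH₄: 0.036 × (√2535 − √736) = 0.036 × (50.3488 − 27.1293) = 0.036 × 23.2195 = 0.8359 W/m².
N₂O: 0.120 × (√328 − √274) = 0.120 × (18.1108 − 16.5529) = 0.120 × 1.5579 = 0.1869 W/m².
Total ΔF = 1.9808 + 0.8359 + 0.1869 = 3.0036 W/m².
ΔT = λ ΔF = 1.06 × 3.00 = 3.1800 K.

ΔF = 3.00 W/m²; ΔT = 3.18 K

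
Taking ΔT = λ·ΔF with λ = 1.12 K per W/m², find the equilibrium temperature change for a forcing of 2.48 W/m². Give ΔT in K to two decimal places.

ΔT = λ ΔF = 1.12 × 2.48 = 2.7776 K.

ΔT = 2.78 K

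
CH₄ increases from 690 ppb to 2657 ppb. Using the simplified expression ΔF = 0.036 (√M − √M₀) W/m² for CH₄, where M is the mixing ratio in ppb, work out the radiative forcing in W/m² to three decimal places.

ΔF = 0.910 W/m²

CH₄: 0.036 × (√2657 − √690) = 0.036 × (51.5461 − 26.2679) = 0.036 × 25.2782 = 0.9100 W/m².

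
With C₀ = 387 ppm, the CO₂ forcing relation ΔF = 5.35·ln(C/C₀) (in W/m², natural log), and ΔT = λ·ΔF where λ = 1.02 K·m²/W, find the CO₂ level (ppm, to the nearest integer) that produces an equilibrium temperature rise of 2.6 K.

Required forcing: ΔF = ΔT/λ = 2.6/1.02 = 2.5490 W/m².
Then ln(C/387) = ΔF/5.35 = 2.5490/5.35 = 0.47645.
So C = 387 × e^0.47645 = 387 × 1.61035 = 623.21 ppm.

C ≈ 623 ppm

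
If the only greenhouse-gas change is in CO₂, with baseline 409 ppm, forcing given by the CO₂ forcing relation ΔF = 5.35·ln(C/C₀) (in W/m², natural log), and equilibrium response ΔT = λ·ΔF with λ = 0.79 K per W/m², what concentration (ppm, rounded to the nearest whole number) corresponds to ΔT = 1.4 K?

C ≈ 570 ppm

Required forcing: ΔF = ΔT/λ = 1.4/0.79 = 1.7722 W/m².
Then ln(C/409) = ΔF/5.35 = 1.7722/5.35 = 0.33125.
So C = 409 × e^0.33125 = 409 × 1.39271 = 569.62 ppm.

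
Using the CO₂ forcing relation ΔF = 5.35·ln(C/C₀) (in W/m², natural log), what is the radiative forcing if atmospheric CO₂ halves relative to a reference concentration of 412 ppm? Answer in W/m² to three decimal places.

ΔF = -3.708 W/m²

Because the forcing depends only on the ratio C/C₀, the initial concentration does not enter.
ΔF = 5.35 × ln(0.5) = 5.35 × -0.69315 = -3.7084 W/m².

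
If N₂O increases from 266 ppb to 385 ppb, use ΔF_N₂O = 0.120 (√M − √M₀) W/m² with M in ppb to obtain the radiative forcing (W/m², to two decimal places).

N₂O: 0.120 × (√385 − √266) = 0.120 × (19.6214 − 16.3095) = 0.120 × 3.3119 = 0.3974 W/m².

ΔF = 0.40 W/m²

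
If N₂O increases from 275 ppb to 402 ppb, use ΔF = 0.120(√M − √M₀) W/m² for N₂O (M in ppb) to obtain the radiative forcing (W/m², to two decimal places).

ΔF = 0.42 W/m²

N₂O: 0.120 × (√402 − √275) = 0.120 × (20.0499 − 16.5831) = 0.120 × 3.4668 = 0.4160 W/m².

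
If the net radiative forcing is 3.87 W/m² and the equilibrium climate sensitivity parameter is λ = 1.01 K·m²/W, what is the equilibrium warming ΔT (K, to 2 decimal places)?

ΔT = λ ΔF = 1.01 × 3.87 = 3.9087 K.

ΔT = 3.91 K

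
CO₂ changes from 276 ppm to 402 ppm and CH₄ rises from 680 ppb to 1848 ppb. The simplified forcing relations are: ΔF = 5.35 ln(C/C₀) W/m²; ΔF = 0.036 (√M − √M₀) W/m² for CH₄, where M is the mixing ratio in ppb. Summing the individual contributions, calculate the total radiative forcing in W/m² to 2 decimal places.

ΔF = 2.62 W/m²

CO₂: 5.35 × ln(402/276) = 5.35 × ln(1.45652) = 5.35 × 0.37605 = 2.0119 W/m².
CH₄: 0.036 × (√1848 − √680) = 0.036 × (42.9884 − 26.0768) = 0.036 × 16.9116 = 0.6088 W/m².
Total ΔF = 2.0119 + 0.6088 = 2.6207 W/m².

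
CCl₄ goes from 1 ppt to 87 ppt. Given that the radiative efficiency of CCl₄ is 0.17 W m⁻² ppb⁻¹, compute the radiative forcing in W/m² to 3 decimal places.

ΔF = 0.015 W/m²

CCl₄: Δ = 87 − 1 = 86 ppt = 0.086 ppb; ΔF = 0.17 × 0.086 = 0.0146 W/m².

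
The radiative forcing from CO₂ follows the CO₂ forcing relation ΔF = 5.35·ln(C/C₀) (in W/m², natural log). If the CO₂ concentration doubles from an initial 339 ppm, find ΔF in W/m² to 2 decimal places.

ΔF = 5.35 × ln(2) = 5.35 × 0.69315 = 3.7084 W/m².

ΔF = 3.71 W/m²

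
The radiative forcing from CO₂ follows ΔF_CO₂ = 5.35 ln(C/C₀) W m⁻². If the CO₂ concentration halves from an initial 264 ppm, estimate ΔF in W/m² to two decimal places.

ΔF = -3.71 W/m²

ΔF = 5.35 × ln(0.5) = 5.35 × -0.69315 = -3.7084 W/m².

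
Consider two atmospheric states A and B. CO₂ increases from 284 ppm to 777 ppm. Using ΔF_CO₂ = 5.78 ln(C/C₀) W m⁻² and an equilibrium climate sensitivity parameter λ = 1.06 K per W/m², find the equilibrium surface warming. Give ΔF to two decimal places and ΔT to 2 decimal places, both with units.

CO₂: 5.78 × ln(777/284) = 5.78 × ln(2.73592) = 5.78 × 1.00647 = 5.8174 W/m².
ΔT = λ ΔF = 1.06 × 5.82 = 6.1692 K.

ΔF = 5.82 W/m²; ΔT = 6.17 K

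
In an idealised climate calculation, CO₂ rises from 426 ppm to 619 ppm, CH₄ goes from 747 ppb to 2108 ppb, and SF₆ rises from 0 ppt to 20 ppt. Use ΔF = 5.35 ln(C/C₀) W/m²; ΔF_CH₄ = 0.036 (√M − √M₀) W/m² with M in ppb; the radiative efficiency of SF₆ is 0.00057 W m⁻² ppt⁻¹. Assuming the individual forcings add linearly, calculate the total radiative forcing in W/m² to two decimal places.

CO₂: 5.35 × ln(619/426) = 5.35 × ln(1.45305) = 5.35 × 0.37366 = 1.9991 W/m².
CH₄: 0.036 × (√2108 − √747) = 0.036 × (45.9130 − 27.3313) = 0.036 × 18.5817 = 0.6689 W/m².
SF₆: ΔF = 0.00057 × (20 − 0) = 0.00057 × 20 = 0.0114 W/m².
Total ΔF = 1.9991 + 0.6689 + 0.0114 = 2.6794 W/m².

ΔF = 2.68 W/m²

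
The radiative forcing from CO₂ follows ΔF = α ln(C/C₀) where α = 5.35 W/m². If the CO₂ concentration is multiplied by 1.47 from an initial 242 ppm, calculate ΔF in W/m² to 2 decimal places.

ΔF = 5.35 × ln(1.47) = 5.35 × 0.38526 = 2.0611 W/m².

ΔF = 2.06 W/m²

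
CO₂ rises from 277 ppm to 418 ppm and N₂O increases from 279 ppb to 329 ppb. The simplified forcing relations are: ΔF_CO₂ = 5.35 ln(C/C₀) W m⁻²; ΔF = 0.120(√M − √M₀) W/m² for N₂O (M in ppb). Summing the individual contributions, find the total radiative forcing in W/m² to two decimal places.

CO₂: 5.35 × ln(418/277) = 5.35 × ln(1.50903) = 5.35 × 0.41147 = 2.2014 W/m².
N₂O: 0.120 × (√329 − √279) = 0.120 × (18.1384 − 16.7033) = 0.120 × 1.4351 = 0.1722 W/m².
Total ΔF = 2.2014 + 0.1722 = 2.3736 W/m².

ΔF = 2.37 W/m²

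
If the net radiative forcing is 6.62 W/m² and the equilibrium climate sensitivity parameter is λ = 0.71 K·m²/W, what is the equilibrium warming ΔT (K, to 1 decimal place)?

ΔT = λ ΔF = 0.71 × 6.62 = 4.7002 K.

ΔT = 4.7 K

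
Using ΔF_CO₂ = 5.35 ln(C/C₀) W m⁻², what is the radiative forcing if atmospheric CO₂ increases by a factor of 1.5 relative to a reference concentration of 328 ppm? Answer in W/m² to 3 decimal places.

ΔF = 2.169 W/m²

Because the forcing depends only on the ratio C/C₀, the initial concentration does not enter.
ΔF = 5.35 × ln(1.5) = 5.35 × 0.40547 = 2.1693 W/m².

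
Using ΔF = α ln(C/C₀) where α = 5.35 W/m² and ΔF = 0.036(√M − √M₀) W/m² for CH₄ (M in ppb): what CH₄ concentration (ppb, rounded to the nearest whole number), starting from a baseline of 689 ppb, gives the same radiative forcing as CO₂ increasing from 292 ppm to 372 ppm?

CO₂ forcing: 5.35 × ln(372/292) = 5.35 × 0.242140 = 1.29545 W/m².
Set 0.036(√M − √689) = 1.29545: √M = 1.29545/0.036 + √689 = 35.9847 + 26.2488 = 62.2335.
M = (62.2335)² = 3873.01 ppb.

M ≈ 3873 ppb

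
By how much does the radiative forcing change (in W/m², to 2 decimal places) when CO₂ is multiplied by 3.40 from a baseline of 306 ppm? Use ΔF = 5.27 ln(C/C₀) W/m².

ΔF = 5.27 × ln(3.40) = 5.27 × 1.22378 = 6.4493 W/m².

ΔF = 6.45 W/m²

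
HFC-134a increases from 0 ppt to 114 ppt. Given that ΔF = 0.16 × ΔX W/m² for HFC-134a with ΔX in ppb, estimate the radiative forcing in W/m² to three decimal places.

ΔF = 0.018 W/m²

HFC-134a: Δ = 114 − 0 = 114 ppt = 0.114 ppb; ΔF = 0.16 × 0.114 = 0.0182 W/m².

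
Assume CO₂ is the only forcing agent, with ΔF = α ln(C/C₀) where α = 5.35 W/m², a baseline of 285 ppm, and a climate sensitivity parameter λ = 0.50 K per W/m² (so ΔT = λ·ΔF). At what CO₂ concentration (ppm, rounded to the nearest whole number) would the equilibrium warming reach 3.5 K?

Required forcing: ΔF = ΔT/λ = 3.5/0.50 = 7.0000 W/m².
Then ln(C/285) = ΔF/5.35 = 7.0000/5.35 = 1.30841.
So C = 285 × e^1.30841 = 285 × 3.70029 = 1054.58 ppm.

C ≈ 1055 ppm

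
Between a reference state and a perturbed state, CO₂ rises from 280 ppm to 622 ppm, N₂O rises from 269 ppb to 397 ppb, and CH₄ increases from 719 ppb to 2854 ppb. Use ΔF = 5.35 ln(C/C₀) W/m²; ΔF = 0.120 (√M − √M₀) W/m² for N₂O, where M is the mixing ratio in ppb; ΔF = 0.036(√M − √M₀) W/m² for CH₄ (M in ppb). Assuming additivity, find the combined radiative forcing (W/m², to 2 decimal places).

ΔF = 5.65 W/m²

CO₂: 5.35 × ln(622/280) = 5.35 × ln(2.22143) = 5.35 × 0.79815 = 4.2701 W/m².
N₂O: 0.120 × (√397 − √269) = 0.120 × (19.9249 − 16.4012) = 0.120 × 3.5237 = 0.4228 W/m².
CH₄: 0.036 × (√2854 − √719) = 0.036 × (53.4228 − 26.8142) = 0.036 × 26.6086 = 0.9579 W/m².
Total ΔF = 4.2701 + 0.4228 + 0.9579 = 5.6508 W/m².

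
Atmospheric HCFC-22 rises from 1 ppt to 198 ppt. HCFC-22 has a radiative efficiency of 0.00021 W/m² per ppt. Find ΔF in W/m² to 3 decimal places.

ΔF = 0.041 W/m²

HCFC-22: ΔF = 0.00021 × (198 − 1) = 0.00021 × 197 = 0.0414 W/m².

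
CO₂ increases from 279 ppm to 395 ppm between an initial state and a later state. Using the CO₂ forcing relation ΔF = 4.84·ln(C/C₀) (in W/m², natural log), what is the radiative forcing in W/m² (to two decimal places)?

ΔF = 1.68 W/m²

CO₂ absorption bands are partially saturated, so forcing scales with the logarithm of the concentration ratio.
CO₂: 4.84 × ln(395/279) = 4.84 × ln(1.41577) = 4.84 × 0.34767 = 1.6827 W/m².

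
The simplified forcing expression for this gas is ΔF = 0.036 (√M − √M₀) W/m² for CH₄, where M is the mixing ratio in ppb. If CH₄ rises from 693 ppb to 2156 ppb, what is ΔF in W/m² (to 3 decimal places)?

ΔF = 0.724 W/m²

CH₄: 0.036 × (√2156 − √693) = 0.036 × (46.4327 − 26.3249) = 0.036 × 20.1078 = 0.7239 W/m².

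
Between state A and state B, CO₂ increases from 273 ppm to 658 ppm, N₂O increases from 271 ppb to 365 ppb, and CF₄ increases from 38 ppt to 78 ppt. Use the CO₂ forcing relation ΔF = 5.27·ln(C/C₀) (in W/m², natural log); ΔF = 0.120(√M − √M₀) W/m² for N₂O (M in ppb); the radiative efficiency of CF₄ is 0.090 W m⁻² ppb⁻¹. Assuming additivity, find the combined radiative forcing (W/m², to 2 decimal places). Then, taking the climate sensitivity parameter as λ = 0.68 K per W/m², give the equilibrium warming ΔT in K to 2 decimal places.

CO₂: 5.27 × ln(658/273) = 5.27 × ln(2.41026) = 5.27 × 0.87973 = 4.6362 W/m².
N₂O: 0.120 × (√365 − √271) = 0.120 × (19.1050 − 16.4621) = 0.120 × 2.6429 = 0.3171 W/m².
CF₄: Δ = 78 − 38 = 40 ppt = 0.040 ppb; ΔF = 0.090 × 0.040 = 0.0036 W/m².
Total ΔF = 4.6362 + 0.3171 + 0.0036 = 4.9569 W/m².
ΔT = λ ΔF = 0.68 × 4.96 = 3.3728 K.

ΔF = 4.96 W/m²; ΔT = 3.37 K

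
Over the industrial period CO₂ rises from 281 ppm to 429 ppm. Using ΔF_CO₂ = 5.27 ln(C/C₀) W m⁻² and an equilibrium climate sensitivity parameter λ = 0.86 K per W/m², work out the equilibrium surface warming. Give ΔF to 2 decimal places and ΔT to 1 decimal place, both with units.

ΔF = 2.23 W/m²; ΔT = 1.9 K

CO₂: 5.27 × ln(429/281) = 5.27 × ln(1.52669) = 5.27 × 0.42310 = 2.2297 W/m².
ΔT = λ ΔF = 0.86 × 2.23 = 1.9178 K.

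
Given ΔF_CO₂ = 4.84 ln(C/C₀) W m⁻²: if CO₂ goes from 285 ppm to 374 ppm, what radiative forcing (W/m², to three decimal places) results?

CO₂: 4.84 × ln(374/285) = 4.84 × ln(1.31228) = 4.84 × 0.27177 = 1.3154 W/m².

ΔF = 1.315 W/m²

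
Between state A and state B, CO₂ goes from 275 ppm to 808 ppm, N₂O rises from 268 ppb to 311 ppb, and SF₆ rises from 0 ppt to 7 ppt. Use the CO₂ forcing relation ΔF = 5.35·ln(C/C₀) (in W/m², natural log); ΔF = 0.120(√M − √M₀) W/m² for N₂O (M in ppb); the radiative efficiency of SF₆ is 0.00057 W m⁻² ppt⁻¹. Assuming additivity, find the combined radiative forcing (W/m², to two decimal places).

CO₂: 5.35 × ln(808/275) = 5.35 × ln(2.93818) = 5.35 × 1.07779 = 5.7662 W/m².
N₂O: 0.120 × (√311 − √268) = 0.120 × (17.6352 − 16.3707) = 0.120 × 1.2645 = 0.1517 W/m².
SF₆: ΔF = 0.00057 × (7 − 0) = 0.00057 × 7 = 0.0040 W/m².
Total ΔF = 5.7662 + 0.1517 + 0.0040 = 5.9219 W/m².

ΔF = 5.92 W/m²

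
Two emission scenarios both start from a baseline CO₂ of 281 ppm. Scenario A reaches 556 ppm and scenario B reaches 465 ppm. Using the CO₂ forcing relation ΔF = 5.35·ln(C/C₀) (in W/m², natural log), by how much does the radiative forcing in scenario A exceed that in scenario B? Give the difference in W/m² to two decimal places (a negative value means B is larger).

ΔF_A = 5.35 ln(556/281) = 5.35 × 0.68241 = 3.6509 W/m².
ΔF_B = 5.35 ln(465/281) = 5.35 × 0.50368 = 2.6947 W/m².
Difference: 3.6509 − 2.6947 = 0.9562 W/m².

ΔF_A − ΔF_B = 0.96 W/m²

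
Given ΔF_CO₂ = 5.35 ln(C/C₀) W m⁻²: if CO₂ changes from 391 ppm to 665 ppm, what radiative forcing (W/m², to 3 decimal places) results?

CO₂ absorption bands are partially saturated, so forcing scales with the logarithm of the concentration ratio.
CO₂: 5.35 × ln(665/391) = 5.35 × ln(1.70077) = 5.35 × 0.53108 = 2.8413 W/m².

ΔF = 2.841 W/m²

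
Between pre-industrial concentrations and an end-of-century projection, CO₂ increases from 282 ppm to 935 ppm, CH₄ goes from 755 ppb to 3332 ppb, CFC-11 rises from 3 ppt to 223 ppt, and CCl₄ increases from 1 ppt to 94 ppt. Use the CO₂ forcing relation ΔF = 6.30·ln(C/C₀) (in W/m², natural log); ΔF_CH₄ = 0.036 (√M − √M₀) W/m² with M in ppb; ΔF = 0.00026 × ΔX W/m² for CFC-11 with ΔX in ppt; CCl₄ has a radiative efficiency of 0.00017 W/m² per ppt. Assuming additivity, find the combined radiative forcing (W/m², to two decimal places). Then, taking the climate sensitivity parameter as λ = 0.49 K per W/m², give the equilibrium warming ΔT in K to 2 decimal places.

ΔF = 8.71 W/m²; ΔT = 4.27 K

CO₂: 6.30 × ln(935/282) = 6.30 × ln(3.31560) = 6.30 × 1.19864 = 7.5514 W/m².
CH₄: 0.036 × (√3332 − √755) = 0.036 × (57.7235 − 27.4773) = 0.036 × 30.2462 = 1.0889 W/m².
CFC-11: ΔF = 0.00026 × (223 − 3) = 0.00026 × 220 = 0.0572 W/m².
CCl₄: ΔF = 0.00017 × (94 − 1) = 0.00017 × 93 = 0.0158 W/m².
Total ΔF = 7.5514 + 1.0889 + 0.0572 + 0.0158 = 8.7133 W/m².
ΔT = λ ΔF = 0.49 × 8.71 = 4.2679 K.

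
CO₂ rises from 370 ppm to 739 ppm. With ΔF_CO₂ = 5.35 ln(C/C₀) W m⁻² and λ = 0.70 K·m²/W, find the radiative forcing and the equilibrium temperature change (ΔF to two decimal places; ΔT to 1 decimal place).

CO₂: 5.35 × ln(739/370) = 5.35 × ln(1.99730) = 5.35 × 0.69180 = 3.7011 W/m².
ΔT = λ ΔF = 0.70 × 3.70 = 2.5900 K.

ΔF = 3.70 W/m²; ΔT = 2.6 K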